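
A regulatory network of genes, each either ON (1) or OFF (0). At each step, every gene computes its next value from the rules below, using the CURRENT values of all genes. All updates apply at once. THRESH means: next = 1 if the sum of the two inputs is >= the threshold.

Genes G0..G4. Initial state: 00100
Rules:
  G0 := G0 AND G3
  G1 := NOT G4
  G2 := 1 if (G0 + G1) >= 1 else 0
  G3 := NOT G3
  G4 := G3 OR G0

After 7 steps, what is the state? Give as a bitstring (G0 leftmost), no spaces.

Step 1: G0=G0&G3=0&0=0 G1=NOT G4=NOT 0=1 G2=(0+0>=1)=0 G3=NOT G3=NOT 0=1 G4=G3|G0=0|0=0 -> 01010
Step 2: G0=G0&G3=0&1=0 G1=NOT G4=NOT 0=1 G2=(0+1>=1)=1 G3=NOT G3=NOT 1=0 G4=G3|G0=1|0=1 -> 01101
Step 3: G0=G0&G3=0&0=0 G1=NOT G4=NOT 1=0 G2=(0+1>=1)=1 G3=NOT G3=NOT 0=1 G4=G3|G0=0|0=0 -> 00110
Step 4: G0=G0&G3=0&1=0 G1=NOT G4=NOT 0=1 G2=(0+0>=1)=0 G3=NOT G3=NOT 1=0 G4=G3|G0=1|0=1 -> 01001
Step 5: G0=G0&G3=0&0=0 G1=NOT G4=NOT 1=0 G2=(0+1>=1)=1 G3=NOT G3=NOT 0=1 G4=G3|G0=0|0=0 -> 00110
Step 6: G0=G0&G3=0&1=0 G1=NOT G4=NOT 0=1 G2=(0+0>=1)=0 G3=NOT G3=NOT 1=0 G4=G3|G0=1|0=1 -> 01001
Step 7: G0=G0&G3=0&0=0 G1=NOT G4=NOT 1=0 G2=(0+1>=1)=1 G3=NOT G3=NOT 0=1 G4=G3|G0=0|0=0 -> 00110

00110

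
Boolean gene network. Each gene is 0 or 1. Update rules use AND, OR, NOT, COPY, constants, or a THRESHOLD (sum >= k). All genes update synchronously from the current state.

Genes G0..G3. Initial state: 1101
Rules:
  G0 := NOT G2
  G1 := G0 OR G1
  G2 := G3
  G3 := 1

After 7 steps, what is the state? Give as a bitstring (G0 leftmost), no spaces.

Step 1: G0=NOT G2=NOT 0=1 G1=G0|G1=1|1=1 G2=G3=1 G3=1(const) -> 1111
Step 2: G0=NOT G2=NOT 1=0 G1=G0|G1=1|1=1 G2=G3=1 G3=1(const) -> 0111
Step 3: G0=NOT G2=NOT 1=0 G1=G0|G1=0|1=1 G2=G3=1 G3=1(const) -> 0111
Step 4: G0=NOT G2=NOT 1=0 G1=G0|G1=0|1=1 G2=G3=1 G3=1(const) -> 0111
Step 5: G0=NOT G2=NOT 1=0 G1=G0|G1=0|1=1 G2=G3=1 G3=1(const) -> 0111
Step 6: G0=NOT G2=NOT 1=0 G1=G0|G1=0|1=1 G2=G3=1 G3=1(const) -> 0111
Step 7: G0=NOT G2=NOT 1=0 G1=G0|G1=0|1=1 G2=G3=1 G3=1(const) -> 0111

0111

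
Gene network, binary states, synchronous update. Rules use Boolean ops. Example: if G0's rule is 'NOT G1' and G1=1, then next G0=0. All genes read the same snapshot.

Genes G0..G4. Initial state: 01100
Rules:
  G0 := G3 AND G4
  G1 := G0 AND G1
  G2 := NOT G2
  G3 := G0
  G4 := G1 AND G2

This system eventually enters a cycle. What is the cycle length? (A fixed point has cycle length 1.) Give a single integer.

Step 0: 01100
Step 1: G0=G3&G4=0&0=0 G1=G0&G1=0&1=0 G2=NOT G2=NOT 1=0 G3=G0=0 G4=G1&G2=1&1=1 -> 00001
Step 2: G0=G3&G4=0&1=0 G1=G0&G1=0&0=0 G2=NOT G2=NOT 0=1 G3=G0=0 G4=G1&G2=0&0=0 -> 00100
Step 3: G0=G3&G4=0&0=0 G1=G0&G1=0&0=0 G2=NOT G2=NOT 1=0 G3=G0=0 G4=G1&G2=0&1=0 -> 00000
Step 4: G0=G3&G4=0&0=0 G1=G0&G1=0&0=0 G2=NOT G2=NOT 0=1 G3=G0=0 G4=G1&G2=0&0=0 -> 00100
State from step 4 equals state from step 2 -> cycle length 2

Answer: 2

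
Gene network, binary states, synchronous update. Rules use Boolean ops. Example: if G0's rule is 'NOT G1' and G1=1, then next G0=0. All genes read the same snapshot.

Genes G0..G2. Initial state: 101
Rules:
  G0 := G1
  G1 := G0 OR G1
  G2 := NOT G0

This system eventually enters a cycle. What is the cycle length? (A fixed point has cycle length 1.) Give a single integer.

Step 0: 101
Step 1: G0=G1=0 G1=G0|G1=1|0=1 G2=NOT G0=NOT 1=0 -> 010
Step 2: G0=G1=1 G1=G0|G1=0|1=1 G2=NOT G0=NOT 0=1 -> 111
Step 3: G0=G1=1 G1=G0|G1=1|1=1 G2=NOT G0=NOT 1=0 -> 110
Step 4: G0=G1=1 G1=G0|G1=1|1=1 G2=NOT G0=NOT 1=0 -> 110
State from step 4 equals state from step 3 -> cycle length 1

Answer: 1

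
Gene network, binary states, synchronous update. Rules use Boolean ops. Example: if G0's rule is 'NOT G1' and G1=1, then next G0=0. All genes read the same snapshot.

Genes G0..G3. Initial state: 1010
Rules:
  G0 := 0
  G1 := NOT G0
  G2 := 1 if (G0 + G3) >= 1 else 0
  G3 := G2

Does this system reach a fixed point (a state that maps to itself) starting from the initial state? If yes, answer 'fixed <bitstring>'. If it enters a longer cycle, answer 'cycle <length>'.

Step 0: 1010
Step 1: G0=0(const) G1=NOT G0=NOT 1=0 G2=(1+0>=1)=1 G3=G2=1 -> 0011
Step 2: G0=0(const) G1=NOT G0=NOT 0=1 G2=(0+1>=1)=1 G3=G2=1 -> 0111
Step 3: G0=0(const) G1=NOT G0=NOT 0=1 G2=(0+1>=1)=1 G3=G2=1 -> 0111
Fixed point reached at step 2: 0111

Answer: fixed 0111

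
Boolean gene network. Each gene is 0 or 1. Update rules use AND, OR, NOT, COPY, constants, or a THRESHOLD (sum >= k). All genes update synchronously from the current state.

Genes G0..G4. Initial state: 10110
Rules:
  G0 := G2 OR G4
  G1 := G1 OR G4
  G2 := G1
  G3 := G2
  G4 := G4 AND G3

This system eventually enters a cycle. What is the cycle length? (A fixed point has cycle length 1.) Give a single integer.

Answer: 1

Derivation:
Step 0: 10110
Step 1: G0=G2|G4=1|0=1 G1=G1|G4=0|0=0 G2=G1=0 G3=G2=1 G4=G4&G3=0&1=0 -> 10010
Step 2: G0=G2|G4=0|0=0 G1=G1|G4=0|0=0 G2=G1=0 G3=G2=0 G4=G4&G3=0&1=0 -> 00000
Step 3: G0=G2|G4=0|0=0 G1=G1|G4=0|0=0 G2=G1=0 G3=G2=0 G4=G4&G3=0&0=0 -> 00000
State from step 3 equals state from step 2 -> cycle length 1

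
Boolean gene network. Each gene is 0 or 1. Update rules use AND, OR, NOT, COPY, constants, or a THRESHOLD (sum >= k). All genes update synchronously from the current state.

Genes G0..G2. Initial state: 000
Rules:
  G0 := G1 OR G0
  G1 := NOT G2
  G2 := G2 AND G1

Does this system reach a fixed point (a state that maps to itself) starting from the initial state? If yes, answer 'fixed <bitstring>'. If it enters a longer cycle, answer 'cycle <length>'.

Step 0: 000
Step 1: G0=G1|G0=0|0=0 G1=NOT G2=NOT 0=1 G2=G2&G1=0&0=0 -> 010
Step 2: G0=G1|G0=1|0=1 G1=NOT G2=NOT 0=1 G2=G2&G1=0&1=0 -> 110
Step 3: G0=G1|G0=1|1=1 G1=NOT G2=NOT 0=1 G2=G2&G1=0&1=0 -> 110
Fixed point reached at step 2: 110

Answer: fixed 110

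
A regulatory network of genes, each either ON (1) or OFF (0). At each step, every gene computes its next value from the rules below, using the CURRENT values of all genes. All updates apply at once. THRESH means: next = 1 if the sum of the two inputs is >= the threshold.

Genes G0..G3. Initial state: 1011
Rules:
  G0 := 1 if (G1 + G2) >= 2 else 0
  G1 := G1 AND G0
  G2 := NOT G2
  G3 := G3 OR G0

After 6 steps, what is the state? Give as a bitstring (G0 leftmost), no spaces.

Step 1: G0=(0+1>=2)=0 G1=G1&G0=0&1=0 G2=NOT G2=NOT 1=0 G3=G3|G0=1|1=1 -> 0001
Step 2: G0=(0+0>=2)=0 G1=G1&G0=0&0=0 G2=NOT G2=NOT 0=1 G3=G3|G0=1|0=1 -> 0011
Step 3: G0=(0+1>=2)=0 G1=G1&G0=0&0=0 G2=NOT G2=NOT 1=0 G3=G3|G0=1|0=1 -> 0001
Step 4: G0=(0+0>=2)=0 G1=G1&G0=0&0=0 G2=NOT G2=NOT 0=1 G3=G3|G0=1|0=1 -> 0011
Step 5: G0=(0+1>=2)=0 G1=G1&G0=0&0=0 G2=NOT G2=NOT 1=0 G3=G3|G0=1|0=1 -> 0001
Step 6: G0=(0+0>=2)=0 G1=G1&G0=0&0=0 G2=NOT G2=NOT 0=1 G3=G3|G0=1|0=1 -> 0011

0011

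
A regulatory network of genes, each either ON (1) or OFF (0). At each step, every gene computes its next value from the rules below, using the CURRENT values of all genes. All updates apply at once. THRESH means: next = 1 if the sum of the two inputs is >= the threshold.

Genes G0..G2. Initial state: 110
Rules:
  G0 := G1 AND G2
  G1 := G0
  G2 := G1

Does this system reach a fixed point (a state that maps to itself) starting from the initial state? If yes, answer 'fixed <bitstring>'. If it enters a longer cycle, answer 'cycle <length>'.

Answer: fixed 000

Derivation:
Step 0: 110
Step 1: G0=G1&G2=1&0=0 G1=G0=1 G2=G1=1 -> 011
Step 2: G0=G1&G2=1&1=1 G1=G0=0 G2=G1=1 -> 101
Step 3: G0=G1&G2=0&1=0 G1=G0=1 G2=G1=0 -> 010
Step 4: G0=G1&G2=1&0=0 G1=G0=0 G2=G1=1 -> 001
Step 5: G0=G1&G2=0&1=0 G1=G0=0 G2=G1=0 -> 000
Step 6: G0=G1&G2=0&0=0 G1=G0=0 G2=G1=0 -> 000
Fixed point reached at step 5: 000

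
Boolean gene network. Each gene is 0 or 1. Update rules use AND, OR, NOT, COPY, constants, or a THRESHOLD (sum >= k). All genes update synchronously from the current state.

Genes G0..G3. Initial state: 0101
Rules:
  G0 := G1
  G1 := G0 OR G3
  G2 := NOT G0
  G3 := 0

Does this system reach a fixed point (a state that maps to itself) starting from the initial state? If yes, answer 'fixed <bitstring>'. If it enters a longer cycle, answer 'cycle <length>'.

Step 0: 0101
Step 1: G0=G1=1 G1=G0|G3=0|1=1 G2=NOT G0=NOT 0=1 G3=0(const) -> 1110
Step 2: G0=G1=1 G1=G0|G3=1|0=1 G2=NOT G0=NOT 1=0 G3=0(const) -> 1100
Step 3: G0=G1=1 G1=G0|G3=1|0=1 G2=NOT G0=NOT 1=0 G3=0(const) -> 1100
Fixed point reached at step 2: 1100

Answer: fixed 1100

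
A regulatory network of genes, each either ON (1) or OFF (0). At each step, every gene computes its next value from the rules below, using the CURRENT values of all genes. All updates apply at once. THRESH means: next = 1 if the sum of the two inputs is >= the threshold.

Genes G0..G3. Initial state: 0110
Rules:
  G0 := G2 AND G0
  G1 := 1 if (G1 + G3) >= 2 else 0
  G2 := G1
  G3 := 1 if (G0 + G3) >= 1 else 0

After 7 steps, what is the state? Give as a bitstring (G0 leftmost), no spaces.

Step 1: G0=G2&G0=1&0=0 G1=(1+0>=2)=0 G2=G1=1 G3=(0+0>=1)=0 -> 0010
Step 2: G0=G2&G0=1&0=0 G1=(0+0>=2)=0 G2=G1=0 G3=(0+0>=1)=0 -> 0000
Step 3: G0=G2&G0=0&0=0 G1=(0+0>=2)=0 G2=G1=0 G3=(0+0>=1)=0 -> 0000
Step 4: G0=G2&G0=0&0=0 G1=(0+0>=2)=0 G2=G1=0 G3=(0+0>=1)=0 -> 0000
Step 5: G0=G2&G0=0&0=0 G1=(0+0>=2)=0 G2=G1=0 G3=(0+0>=1)=0 -> 0000
Step 6: G0=G2&G0=0&0=0 G1=(0+0>=2)=0 G2=G1=0 G3=(0+0>=1)=0 -> 0000
Step 7: G0=G2&G0=0&0=0 G1=(0+0>=2)=0 G2=G1=0 G3=(0+0>=1)=0 -> 0000

0000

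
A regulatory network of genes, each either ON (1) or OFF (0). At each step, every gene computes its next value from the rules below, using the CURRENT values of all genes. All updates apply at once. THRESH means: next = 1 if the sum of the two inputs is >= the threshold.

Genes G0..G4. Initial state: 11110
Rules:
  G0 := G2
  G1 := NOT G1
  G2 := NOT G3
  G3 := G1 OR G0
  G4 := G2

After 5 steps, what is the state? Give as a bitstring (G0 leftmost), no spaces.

Step 1: G0=G2=1 G1=NOT G1=NOT 1=0 G2=NOT G3=NOT 1=0 G3=G1|G0=1|1=1 G4=G2=1 -> 10011
Step 2: G0=G2=0 G1=NOT G1=NOT 0=1 G2=NOT G3=NOT 1=0 G3=G1|G0=0|1=1 G4=G2=0 -> 01010
Step 3: G0=G2=0 G1=NOT G1=NOT 1=0 G2=NOT G3=NOT 1=0 G3=G1|G0=1|0=1 G4=G2=0 -> 00010
Step 4: G0=G2=0 G1=NOT G1=NOT 0=1 G2=NOT G3=NOT 1=0 G3=G1|G0=0|0=0 G4=G2=0 -> 01000
Step 5: G0=G2=0 G1=NOT G1=NOT 1=0 G2=NOT G3=NOT 0=1 G3=G1|G0=1|0=1 G4=G2=0 -> 00110

00110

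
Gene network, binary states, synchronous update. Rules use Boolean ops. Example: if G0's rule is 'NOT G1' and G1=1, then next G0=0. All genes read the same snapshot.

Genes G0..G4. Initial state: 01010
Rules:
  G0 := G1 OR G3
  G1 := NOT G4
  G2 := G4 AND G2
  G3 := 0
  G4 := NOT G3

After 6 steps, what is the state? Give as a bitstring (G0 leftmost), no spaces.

Step 1: G0=G1|G3=1|1=1 G1=NOT G4=NOT 0=1 G2=G4&G2=0&0=0 G3=0(const) G4=NOT G3=NOT 1=0 -> 11000
Step 2: G0=G1|G3=1|0=1 G1=NOT G4=NOT 0=1 G2=G4&G2=0&0=0 G3=0(const) G4=NOT G3=NOT 0=1 -> 11001
Step 3: G0=G1|G3=1|0=1 G1=NOT G4=NOT 1=0 G2=G4&G2=1&0=0 G3=0(const) G4=NOT G3=NOT 0=1 -> 10001
Step 4: G0=G1|G3=0|0=0 G1=NOT G4=NOT 1=0 G2=G4&G2=1&0=0 G3=0(const) G4=NOT G3=NOT 0=1 -> 00001
Step 5: G0=G1|G3=0|0=0 G1=NOT G4=NOT 1=0 G2=G4&G2=1&0=0 G3=0(const) G4=NOT G3=NOT 0=1 -> 00001
Step 6: G0=G1|G3=0|0=0 G1=NOT G4=NOT 1=0 G2=G4&G2=1&0=0 G3=0(const) G4=NOT G3=NOT 0=1 -> 00001

00001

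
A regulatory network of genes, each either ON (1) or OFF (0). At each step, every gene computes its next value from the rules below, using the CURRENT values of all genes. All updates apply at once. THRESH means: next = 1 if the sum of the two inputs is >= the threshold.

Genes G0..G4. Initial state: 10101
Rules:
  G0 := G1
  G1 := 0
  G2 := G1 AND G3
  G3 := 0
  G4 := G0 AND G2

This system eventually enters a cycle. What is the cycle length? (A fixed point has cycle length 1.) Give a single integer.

Step 0: 10101
Step 1: G0=G1=0 G1=0(const) G2=G1&G3=0&0=0 G3=0(const) G4=G0&G2=1&1=1 -> 00001
Step 2: G0=G1=0 G1=0(const) G2=G1&G3=0&0=0 G3=0(const) G4=G0&G2=0&0=0 -> 00000
Step 3: G0=G1=0 G1=0(const) G2=G1&G3=0&0=0 G3=0(const) G4=G0&G2=0&0=0 -> 00000
State from step 3 equals state from step 2 -> cycle length 1

Answer: 1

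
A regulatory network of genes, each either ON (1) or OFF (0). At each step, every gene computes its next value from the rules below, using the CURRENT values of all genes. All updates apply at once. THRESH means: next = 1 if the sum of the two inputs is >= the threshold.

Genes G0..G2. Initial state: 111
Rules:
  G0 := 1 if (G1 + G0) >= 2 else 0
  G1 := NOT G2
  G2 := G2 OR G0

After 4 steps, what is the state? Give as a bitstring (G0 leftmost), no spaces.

Step 1: G0=(1+1>=2)=1 G1=NOT G2=NOT 1=0 G2=G2|G0=1|1=1 -> 101
Step 2: G0=(0+1>=2)=0 G1=NOT G2=NOT 1=0 G2=G2|G0=1|1=1 -> 001
Step 3: G0=(0+0>=2)=0 G1=NOT G2=NOT 1=0 G2=G2|G0=1|0=1 -> 001
Step 4: G0=(0+0>=2)=0 G1=NOT G2=NOT 1=0 G2=G2|G0=1|0=1 -> 001

001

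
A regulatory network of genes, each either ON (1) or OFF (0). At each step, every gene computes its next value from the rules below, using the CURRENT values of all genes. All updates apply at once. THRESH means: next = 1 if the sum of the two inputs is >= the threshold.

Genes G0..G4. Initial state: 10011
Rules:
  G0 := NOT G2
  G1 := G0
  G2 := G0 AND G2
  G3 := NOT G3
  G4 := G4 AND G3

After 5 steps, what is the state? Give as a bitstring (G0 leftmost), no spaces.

Step 1: G0=NOT G2=NOT 0=1 G1=G0=1 G2=G0&G2=1&0=0 G3=NOT G3=NOT 1=0 G4=G4&G3=1&1=1 -> 11001
Step 2: G0=NOT G2=NOT 0=1 G1=G0=1 G2=G0&G2=1&0=0 G3=NOT G3=NOT 0=1 G4=G4&G3=1&0=0 -> 11010
Step 3: G0=NOT G2=NOT 0=1 G1=G0=1 G2=G0&G2=1&0=0 G3=NOT G3=NOT 1=0 G4=G4&G3=0&1=0 -> 11000
Step 4: G0=NOT G2=NOT 0=1 G1=G0=1 G2=G0&G2=1&0=0 G3=NOT G3=NOT 0=1 G4=G4&G3=0&0=0 -> 11010
Step 5: G0=NOT G2=NOT 0=1 G1=G0=1 G2=G0&G2=1&0=0 G3=NOT G3=NOT 1=0 G4=G4&G3=0&1=0 -> 11000

11000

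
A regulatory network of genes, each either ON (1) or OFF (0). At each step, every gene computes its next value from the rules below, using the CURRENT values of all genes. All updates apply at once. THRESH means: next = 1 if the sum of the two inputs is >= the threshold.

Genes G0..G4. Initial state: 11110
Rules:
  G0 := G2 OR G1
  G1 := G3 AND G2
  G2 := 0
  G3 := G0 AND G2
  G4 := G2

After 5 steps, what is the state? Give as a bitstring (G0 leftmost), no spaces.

Step 1: G0=G2|G1=1|1=1 G1=G3&G2=1&1=1 G2=0(const) G3=G0&G2=1&1=1 G4=G2=1 -> 11011
Step 2: G0=G2|G1=0|1=1 G1=G3&G2=1&0=0 G2=0(const) G3=G0&G2=1&0=0 G4=G2=0 -> 10000
Step 3: G0=G2|G1=0|0=0 G1=G3&G2=0&0=0 G2=0(const) G3=G0&G2=1&0=0 G4=G2=0 -> 00000
Step 4: G0=G2|G1=0|0=0 G1=G3&G2=0&0=0 G2=0(const) G3=G0&G2=0&0=0 G4=G2=0 -> 00000
Step 5: G0=G2|G1=0|0=0 G1=G3&G2=0&0=0 G2=0(const) G3=G0&G2=0&0=0 G4=G2=0 -> 00000

00000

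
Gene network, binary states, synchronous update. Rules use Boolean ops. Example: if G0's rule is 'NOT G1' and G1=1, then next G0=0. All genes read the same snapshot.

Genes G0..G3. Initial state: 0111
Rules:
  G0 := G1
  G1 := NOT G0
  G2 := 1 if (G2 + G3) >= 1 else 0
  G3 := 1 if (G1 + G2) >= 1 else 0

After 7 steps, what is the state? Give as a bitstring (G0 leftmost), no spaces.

Step 1: G0=G1=1 G1=NOT G0=NOT 0=1 G2=(1+1>=1)=1 G3=(1+1>=1)=1 -> 1111
Step 2: G0=G1=1 G1=NOT G0=NOT 1=0 G2=(1+1>=1)=1 G3=(1+1>=1)=1 -> 1011
Step 3: G0=G1=0 G1=NOT G0=NOT 1=0 G2=(1+1>=1)=1 G3=(0+1>=1)=1 -> 0011
Step 4: G0=G1=0 G1=NOT G0=NOT 0=1 G2=(1+1>=1)=1 G3=(0+1>=1)=1 -> 0111
Step 5: G0=G1=1 G1=NOT G0=NOT 0=1 G2=(1+1>=1)=1 G3=(1+1>=1)=1 -> 1111
Step 6: G0=G1=1 G1=NOT G0=NOT 1=0 G2=(1+1>=1)=1 G3=(1+1>=1)=1 -> 1011
Step 7: G0=G1=0 G1=NOT G0=NOT 1=0 G2=(1+1>=1)=1 G3=(0+1>=1)=1 -> 0011

0011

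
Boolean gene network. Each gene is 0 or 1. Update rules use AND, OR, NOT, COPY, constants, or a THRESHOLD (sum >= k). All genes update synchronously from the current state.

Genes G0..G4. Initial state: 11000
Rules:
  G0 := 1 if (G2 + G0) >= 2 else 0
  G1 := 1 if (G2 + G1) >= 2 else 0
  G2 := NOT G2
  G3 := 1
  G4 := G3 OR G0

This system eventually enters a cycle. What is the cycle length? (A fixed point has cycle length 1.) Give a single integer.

Answer: 2

Derivation:
Step 0: 11000
Step 1: G0=(0+1>=2)=0 G1=(0+1>=2)=0 G2=NOT G2=NOT 0=1 G3=1(const) G4=G3|G0=0|1=1 -> 00111
Step 2: G0=(1+0>=2)=0 G1=(1+0>=2)=0 G2=NOT G2=NOT 1=0 G3=1(const) G4=G3|G0=1|0=1 -> 00011
Step 3: G0=(0+0>=2)=0 G1=(0+0>=2)=0 G2=NOT G2=NOT 0=1 G3=1(const) G4=G3|G0=1|0=1 -> 00111
State from step 3 equals state from step 1 -> cycle length 2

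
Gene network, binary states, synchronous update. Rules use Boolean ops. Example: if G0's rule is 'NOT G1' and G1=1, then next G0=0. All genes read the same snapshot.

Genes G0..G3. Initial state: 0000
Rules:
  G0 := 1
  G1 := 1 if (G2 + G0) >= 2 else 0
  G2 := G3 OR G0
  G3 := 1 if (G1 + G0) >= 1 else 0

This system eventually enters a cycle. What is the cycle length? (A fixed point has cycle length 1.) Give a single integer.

Step 0: 0000
Step 1: G0=1(const) G1=(0+0>=2)=0 G2=G3|G0=0|0=0 G3=(0+0>=1)=0 -> 1000
Step 2: G0=1(const) G1=(0+1>=2)=0 G2=G3|G0=0|1=1 G3=(0+1>=1)=1 -> 1011
Step 3: G0=1(const) G1=(1+1>=2)=1 G2=G3|G0=1|1=1 G3=(0+1>=1)=1 -> 1111
Step 4: G0=1(const) G1=(1+1>=2)=1 G2=G3|G0=1|1=1 G3=(1+1>=1)=1 -> 1111
State from step 4 equals state from step 3 -> cycle length 1

Answer: 1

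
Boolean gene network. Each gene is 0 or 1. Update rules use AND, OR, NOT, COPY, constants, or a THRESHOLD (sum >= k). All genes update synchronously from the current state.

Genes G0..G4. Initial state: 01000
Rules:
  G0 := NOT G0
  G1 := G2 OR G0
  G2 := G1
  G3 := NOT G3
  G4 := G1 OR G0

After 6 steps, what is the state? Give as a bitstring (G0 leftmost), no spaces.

Step 1: G0=NOT G0=NOT 0=1 G1=G2|G0=0|0=0 G2=G1=1 G3=NOT G3=NOT 0=1 G4=G1|G0=1|0=1 -> 10111
Step 2: G0=NOT G0=NOT 1=0 G1=G2|G0=1|1=1 G2=G1=0 G3=NOT G3=NOT 1=0 G4=G1|G0=0|1=1 -> 01001
Step 3: G0=NOT G0=NOT 0=1 G1=G2|G0=0|0=0 G2=G1=1 G3=NOT G3=NOT 0=1 G4=G1|G0=1|0=1 -> 10111
Step 4: G0=NOT G0=NOT 1=0 G1=G2|G0=1|1=1 G2=G1=0 G3=NOT G3=NOT 1=0 G4=G1|G0=0|1=1 -> 01001
Step 5: G0=NOT G0=NOT 0=1 G1=G2|G0=0|0=0 G2=G1=1 G3=NOT G3=NOT 0=1 G4=G1|G0=1|0=1 -> 10111
Step 6: G0=NOT G0=NOT 1=0 G1=G2|G0=1|1=1 G2=G1=0 G3=NOT G3=NOT 1=0 G4=G1|G0=0|1=1 -> 01001

01001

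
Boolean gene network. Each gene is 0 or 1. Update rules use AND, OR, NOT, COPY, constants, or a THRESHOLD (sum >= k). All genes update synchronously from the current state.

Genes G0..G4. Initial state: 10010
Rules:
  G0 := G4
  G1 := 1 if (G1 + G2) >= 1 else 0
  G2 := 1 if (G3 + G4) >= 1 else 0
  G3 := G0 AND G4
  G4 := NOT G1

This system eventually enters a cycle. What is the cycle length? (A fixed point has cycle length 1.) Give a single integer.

Answer: 1

Derivation:
Step 0: 10010
Step 1: G0=G4=0 G1=(0+0>=1)=0 G2=(1+0>=1)=1 G3=G0&G4=1&0=0 G4=NOT G1=NOT 0=1 -> 00101
Step 2: G0=G4=1 G1=(0+1>=1)=1 G2=(0+1>=1)=1 G3=G0&G4=0&1=0 G4=NOT G1=NOT 0=1 -> 11101
Step 3: G0=G4=1 G1=(1+1>=1)=1 G2=(0+1>=1)=1 G3=G0&G4=1&1=1 G4=NOT G1=NOT 1=0 -> 11110
Step 4: G0=G4=0 G1=(1+1>=1)=1 G2=(1+0>=1)=1 G3=G0&G4=1&0=0 G4=NOT G1=NOT 1=0 -> 01100
Step 5: G0=G4=0 G1=(1+1>=1)=1 G2=(0+0>=1)=0 G3=G0&G4=0&0=0 G4=NOT G1=NOT 1=0 -> 01000
Step 6: G0=G4=0 G1=(1+0>=1)=1 G2=(0+0>=1)=0 G3=G0&G4=0&0=0 G4=NOT G1=NOT 1=0 -> 01000
State from step 6 equals state from step 5 -> cycle length 1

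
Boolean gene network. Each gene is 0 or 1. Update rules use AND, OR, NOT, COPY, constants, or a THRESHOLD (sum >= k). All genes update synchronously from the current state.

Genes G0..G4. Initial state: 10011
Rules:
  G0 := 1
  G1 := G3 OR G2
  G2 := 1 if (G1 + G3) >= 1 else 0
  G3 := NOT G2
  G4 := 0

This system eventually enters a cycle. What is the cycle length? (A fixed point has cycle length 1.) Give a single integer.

Answer: 1

Derivation:
Step 0: 10011
Step 1: G0=1(const) G1=G3|G2=1|0=1 G2=(0+1>=1)=1 G3=NOT G2=NOT 0=1 G4=0(const) -> 11110
Step 2: G0=1(const) G1=G3|G2=1|1=1 G2=(1+1>=1)=1 G3=NOT G2=NOT 1=0 G4=0(const) -> 11100
Step 3: G0=1(const) G1=G3|G2=0|1=1 G2=(1+0>=1)=1 G3=NOT G2=NOT 1=0 G4=0(const) -> 11100
State from step 3 equals state from step 2 -> cycle length 1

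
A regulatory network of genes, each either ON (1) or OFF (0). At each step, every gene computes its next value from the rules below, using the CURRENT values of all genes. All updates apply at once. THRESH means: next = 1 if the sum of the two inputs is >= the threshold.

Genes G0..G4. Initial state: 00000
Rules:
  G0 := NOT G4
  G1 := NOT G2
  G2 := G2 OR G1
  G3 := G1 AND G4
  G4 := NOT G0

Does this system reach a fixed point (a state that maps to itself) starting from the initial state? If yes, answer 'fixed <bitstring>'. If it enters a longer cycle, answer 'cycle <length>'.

Step 0: 00000
Step 1: G0=NOT G4=NOT 0=1 G1=NOT G2=NOT 0=1 G2=G2|G1=0|0=0 G3=G1&G4=0&0=0 G4=NOT G0=NOT 0=1 -> 11001
Step 2: G0=NOT G4=NOT 1=0 G1=NOT G2=NOT 0=1 G2=G2|G1=0|1=1 G3=G1&G4=1&1=1 G4=NOT G0=NOT 1=0 -> 01110
Step 3: G0=NOT G4=NOT 0=1 G1=NOT G2=NOT 1=0 G2=G2|G1=1|1=1 G3=G1&G4=1&0=0 G4=NOT G0=NOT 0=1 -> 10101
Step 4: G0=NOT G4=NOT 1=0 G1=NOT G2=NOT 1=0 G2=G2|G1=1|0=1 G3=G1&G4=0&1=0 G4=NOT G0=NOT 1=0 -> 00100
Step 5: G0=NOT G4=NOT 0=1 G1=NOT G2=NOT 1=0 G2=G2|G1=1|0=1 G3=G1&G4=0&0=0 G4=NOT G0=NOT 0=1 -> 10101
Cycle of length 2 starting at step 3 -> no fixed point

Answer: cycle 2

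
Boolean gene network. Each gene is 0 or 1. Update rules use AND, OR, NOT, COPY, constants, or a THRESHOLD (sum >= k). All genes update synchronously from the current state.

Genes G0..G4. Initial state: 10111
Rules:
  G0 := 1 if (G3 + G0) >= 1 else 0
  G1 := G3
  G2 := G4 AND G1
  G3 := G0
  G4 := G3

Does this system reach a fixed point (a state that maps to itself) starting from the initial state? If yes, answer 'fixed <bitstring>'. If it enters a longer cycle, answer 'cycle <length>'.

Step 0: 10111
Step 1: G0=(1+1>=1)=1 G1=G3=1 G2=G4&G1=1&0=0 G3=G0=1 G4=G3=1 -> 11011
Step 2: G0=(1+1>=1)=1 G1=G3=1 G2=G4&G1=1&1=1 G3=G0=1 G4=G3=1 -> 11111
Step 3: G0=(1+1>=1)=1 G1=G3=1 G2=G4&G1=1&1=1 G3=G0=1 G4=G3=1 -> 11111
Fixed point reached at step 2: 11111

Answer: fixed 11111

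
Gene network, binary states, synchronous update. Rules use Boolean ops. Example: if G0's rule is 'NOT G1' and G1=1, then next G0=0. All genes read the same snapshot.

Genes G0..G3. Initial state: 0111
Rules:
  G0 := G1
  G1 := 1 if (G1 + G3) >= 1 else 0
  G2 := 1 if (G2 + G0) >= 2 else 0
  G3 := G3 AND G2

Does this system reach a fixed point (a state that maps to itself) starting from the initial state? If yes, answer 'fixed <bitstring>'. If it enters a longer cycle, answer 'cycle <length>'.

Answer: fixed 1100

Derivation:
Step 0: 0111
Step 1: G0=G1=1 G1=(1+1>=1)=1 G2=(1+0>=2)=0 G3=G3&G2=1&1=1 -> 1101
Step 2: G0=G1=1 G1=(1+1>=1)=1 G2=(0+1>=2)=0 G3=G3&G2=1&0=0 -> 1100
Step 3: G0=G1=1 G1=(1+0>=1)=1 G2=(0+1>=2)=0 G3=G3&G2=0&0=0 -> 1100
Fixed point reached at step 2: 1100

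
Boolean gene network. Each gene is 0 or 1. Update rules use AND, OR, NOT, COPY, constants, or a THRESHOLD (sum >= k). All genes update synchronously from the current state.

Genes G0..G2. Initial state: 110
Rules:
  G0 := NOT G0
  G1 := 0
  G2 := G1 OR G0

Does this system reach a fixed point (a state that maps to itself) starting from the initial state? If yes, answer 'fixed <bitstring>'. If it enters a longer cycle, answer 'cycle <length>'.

Step 0: 110
Step 1: G0=NOT G0=NOT 1=0 G1=0(const) G2=G1|G0=1|1=1 -> 001
Step 2: G0=NOT G0=NOT 0=1 G1=0(const) G2=G1|G0=0|0=0 -> 100
Step 3: G0=NOT G0=NOT 1=0 G1=0(const) G2=G1|G0=0|1=1 -> 001
Cycle of length 2 starting at step 1 -> no fixed point

Answer: cycle 2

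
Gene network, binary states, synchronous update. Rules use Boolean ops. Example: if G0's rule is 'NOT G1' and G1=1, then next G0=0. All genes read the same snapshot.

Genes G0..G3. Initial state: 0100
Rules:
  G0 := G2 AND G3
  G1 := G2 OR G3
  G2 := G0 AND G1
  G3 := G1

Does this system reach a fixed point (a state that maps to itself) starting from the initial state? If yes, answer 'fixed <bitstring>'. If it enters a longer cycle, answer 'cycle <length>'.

Step 0: 0100
Step 1: G0=G2&G3=0&0=0 G1=G2|G3=0|0=0 G2=G0&G1=0&1=0 G3=G1=1 -> 0001
Step 2: G0=G2&G3=0&1=0 G1=G2|G3=0|1=1 G2=G0&G1=0&0=0 G3=G1=0 -> 0100
Cycle of length 2 starting at step 0 -> no fixed point

Answer: cycle 2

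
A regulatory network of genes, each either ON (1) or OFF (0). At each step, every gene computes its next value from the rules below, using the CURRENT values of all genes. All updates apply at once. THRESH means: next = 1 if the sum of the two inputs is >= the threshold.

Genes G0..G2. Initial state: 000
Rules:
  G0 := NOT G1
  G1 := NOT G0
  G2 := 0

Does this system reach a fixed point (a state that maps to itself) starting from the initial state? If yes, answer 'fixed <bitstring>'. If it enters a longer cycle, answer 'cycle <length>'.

Answer: cycle 2

Derivation:
Step 0: 000
Step 1: G0=NOT G1=NOT 0=1 G1=NOT G0=NOT 0=1 G2=0(const) -> 110
Step 2: G0=NOT G1=NOT 1=0 G1=NOT G0=NOT 1=0 G2=0(const) -> 000
Cycle of length 2 starting at step 0 -> no fixed point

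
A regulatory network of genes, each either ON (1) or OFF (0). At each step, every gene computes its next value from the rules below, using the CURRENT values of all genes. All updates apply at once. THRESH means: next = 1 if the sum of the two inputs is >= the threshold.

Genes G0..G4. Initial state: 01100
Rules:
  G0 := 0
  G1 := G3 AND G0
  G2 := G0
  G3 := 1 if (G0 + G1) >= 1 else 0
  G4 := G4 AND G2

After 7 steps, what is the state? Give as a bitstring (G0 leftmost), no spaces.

Step 1: G0=0(const) G1=G3&G0=0&0=0 G2=G0=0 G3=(0+1>=1)=1 G4=G4&G2=0&1=0 -> 00010
Step 2: G0=0(const) G1=G3&G0=1&0=0 G2=G0=0 G3=(0+0>=1)=0 G4=G4&G2=0&0=0 -> 00000
Step 3: G0=0(const) G1=G3&G0=0&0=0 G2=G0=0 G3=(0+0>=1)=0 G4=G4&G2=0&0=0 -> 00000
Step 4: G0=0(const) G1=G3&G0=0&0=0 G2=G0=0 G3=(0+0>=1)=0 G4=G4&G2=0&0=0 -> 00000
Step 5: G0=0(const) G1=G3&G0=0&0=0 G2=G0=0 G3=(0+0>=1)=0 G4=G4&G2=0&0=0 -> 00000
Step 6: G0=0(const) G1=G3&G0=0&0=0 G2=G0=0 G3=(0+0>=1)=0 G4=G4&G2=0&0=0 -> 00000
Step 7: G0=0(const) G1=G3&G0=0&0=0 G2=G0=0 G3=(0+0>=1)=0 G4=G4&G2=0&0=0 -> 00000

00000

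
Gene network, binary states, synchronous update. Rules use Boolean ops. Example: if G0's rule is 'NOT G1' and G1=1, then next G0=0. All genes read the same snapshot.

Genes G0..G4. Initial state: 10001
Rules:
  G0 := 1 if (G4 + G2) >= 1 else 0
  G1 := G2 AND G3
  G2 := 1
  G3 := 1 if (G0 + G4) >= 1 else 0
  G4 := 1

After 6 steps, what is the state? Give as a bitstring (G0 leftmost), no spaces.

Step 1: G0=(1+0>=1)=1 G1=G2&G3=0&0=0 G2=1(const) G3=(1+1>=1)=1 G4=1(const) -> 10111
Step 2: G0=(1+1>=1)=1 G1=G2&G3=1&1=1 G2=1(const) G3=(1+1>=1)=1 G4=1(const) -> 11111
Step 3: G0=(1+1>=1)=1 G1=G2&G3=1&1=1 G2=1(const) G3=(1+1>=1)=1 G4=1(const) -> 11111
Step 4: G0=(1+1>=1)=1 G1=G2&G3=1&1=1 G2=1(const) G3=(1+1>=1)=1 G4=1(const) -> 11111
Step 5: G0=(1+1>=1)=1 G1=G2&G3=1&1=1 G2=1(const) G3=(1+1>=1)=1 G4=1(const) -> 11111
Step 6: G0=(1+1>=1)=1 G1=G2&G3=1&1=1 G2=1(const) G3=(1+1>=1)=1 G4=1(const) -> 11111

11111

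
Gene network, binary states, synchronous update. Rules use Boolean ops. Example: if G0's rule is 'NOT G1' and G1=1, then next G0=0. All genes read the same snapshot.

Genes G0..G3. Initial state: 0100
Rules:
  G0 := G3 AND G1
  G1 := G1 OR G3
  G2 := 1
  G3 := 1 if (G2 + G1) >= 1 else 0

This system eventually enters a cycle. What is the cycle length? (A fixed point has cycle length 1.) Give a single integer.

Answer: 1

Derivation:
Step 0: 0100
Step 1: G0=G3&G1=0&1=0 G1=G1|G3=1|0=1 G2=1(const) G3=(0+1>=1)=1 -> 0111
Step 2: G0=G3&G1=1&1=1 G1=G1|G3=1|1=1 G2=1(const) G3=(1+1>=1)=1 -> 1111
Step 3: G0=G3&G1=1&1=1 G1=G1|G3=1|1=1 G2=1(const) G3=(1+1>=1)=1 -> 1111
State from step 3 equals state from step 2 -> cycle length 1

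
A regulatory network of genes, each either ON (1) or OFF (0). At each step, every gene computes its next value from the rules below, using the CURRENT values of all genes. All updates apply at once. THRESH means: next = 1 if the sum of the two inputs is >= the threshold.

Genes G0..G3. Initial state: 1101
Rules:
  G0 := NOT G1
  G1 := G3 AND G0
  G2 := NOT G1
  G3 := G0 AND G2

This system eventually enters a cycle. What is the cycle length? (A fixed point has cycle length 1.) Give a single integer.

Answer: 5

Derivation:
Step 0: 1101
Step 1: G0=NOT G1=NOT 1=0 G1=G3&G0=1&1=1 G2=NOT G1=NOT 1=0 G3=G0&G2=1&0=0 -> 0100
Step 2: G0=NOT G1=NOT 1=0 G1=G3&G0=0&0=0 G2=NOT G1=NOT 1=0 G3=G0&G2=0&0=0 -> 0000
Step 3: G0=NOT G1=NOT 0=1 G1=G3&G0=0&0=0 G2=NOT G1=NOT 0=1 G3=G0&G2=0&0=0 -> 1010
Step 4: G0=NOT G1=NOT 0=1 G1=G3&G0=0&1=0 G2=NOT G1=NOT 0=1 G3=G0&G2=1&1=1 -> 1011
Step 5: G0=NOT G1=NOT 0=1 G1=G3&G0=1&1=1 G2=NOT G1=NOT 0=1 G3=G0&G2=1&1=1 -> 1111
Step 6: G0=NOT G1=NOT 1=0 G1=G3&G0=1&1=1 G2=NOT G1=NOT 1=0 G3=G0&G2=1&1=1 -> 0101
Step 7: G0=NOT G1=NOT 1=0 G1=G3&G0=1&0=0 G2=NOT G1=NOT 1=0 G3=G0&G2=0&0=0 -> 0000
State from step 7 equals state from step 2 -> cycle length 5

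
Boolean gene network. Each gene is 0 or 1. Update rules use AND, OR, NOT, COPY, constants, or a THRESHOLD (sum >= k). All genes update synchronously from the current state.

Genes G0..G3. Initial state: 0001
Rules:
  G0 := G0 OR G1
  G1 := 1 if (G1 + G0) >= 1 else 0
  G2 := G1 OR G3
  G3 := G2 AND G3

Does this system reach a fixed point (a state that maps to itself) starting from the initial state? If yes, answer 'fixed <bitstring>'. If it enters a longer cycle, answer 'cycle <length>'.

Step 0: 0001
Step 1: G0=G0|G1=0|0=0 G1=(0+0>=1)=0 G2=G1|G3=0|1=1 G3=G2&G3=0&1=0 -> 0010
Step 2: G0=G0|G1=0|0=0 G1=(0+0>=1)=0 G2=G1|G3=0|0=0 G3=G2&G3=1&0=0 -> 0000
Step 3: G0=G0|G1=0|0=0 G1=(0+0>=1)=0 G2=G1|G3=0|0=0 G3=G2&G3=0&0=0 -> 0000
Fixed point reached at step 2: 0000

Answer: fixed 0000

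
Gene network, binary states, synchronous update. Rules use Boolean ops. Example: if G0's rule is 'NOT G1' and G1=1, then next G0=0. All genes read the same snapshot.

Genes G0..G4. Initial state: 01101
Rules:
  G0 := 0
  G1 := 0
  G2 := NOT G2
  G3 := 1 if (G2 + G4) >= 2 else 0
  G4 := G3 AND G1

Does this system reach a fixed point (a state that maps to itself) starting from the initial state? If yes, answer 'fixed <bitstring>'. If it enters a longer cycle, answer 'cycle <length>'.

Answer: cycle 2

Derivation:
Step 0: 01101
Step 1: G0=0(const) G1=0(const) G2=NOT G2=NOT 1=0 G3=(1+1>=2)=1 G4=G3&G1=0&1=0 -> 00010
Step 2: G0=0(const) G1=0(const) G2=NOT G2=NOT 0=1 G3=(0+0>=2)=0 G4=G3&G1=1&0=0 -> 00100
Step 3: G0=0(const) G1=0(const) G2=NOT G2=NOT 1=0 G3=(1+0>=2)=0 G4=G3&G1=0&0=0 -> 00000
Step 4: G0=0(const) G1=0(const) G2=NOT G2=NOT 0=1 G3=(0+0>=2)=0 G4=G3&G1=0&0=0 -> 00100
Cycle of length 2 starting at step 2 -> no fixed point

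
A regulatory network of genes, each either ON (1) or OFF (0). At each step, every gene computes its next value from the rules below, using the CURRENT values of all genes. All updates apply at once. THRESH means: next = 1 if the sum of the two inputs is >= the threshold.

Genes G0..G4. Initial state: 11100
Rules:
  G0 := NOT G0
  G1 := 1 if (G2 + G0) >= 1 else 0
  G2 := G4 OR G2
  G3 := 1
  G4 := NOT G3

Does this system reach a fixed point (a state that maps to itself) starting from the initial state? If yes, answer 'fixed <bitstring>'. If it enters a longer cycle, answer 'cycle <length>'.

Step 0: 11100
Step 1: G0=NOT G0=NOT 1=0 G1=(1+1>=1)=1 G2=G4|G2=0|1=1 G3=1(const) G4=NOT G3=NOT 0=1 -> 01111
Step 2: G0=NOT G0=NOT 0=1 G1=(1+0>=1)=1 G2=G4|G2=1|1=1 G3=1(const) G4=NOT G3=NOT 1=0 -> 11110
Step 3: G0=NOT G0=NOT 1=0 G1=(1+1>=1)=1 G2=G4|G2=0|1=1 G3=1(const) G4=NOT G3=NOT 1=0 -> 01110
Step 4: G0=NOT G0=NOT 0=1 G1=(1+0>=1)=1 G2=G4|G2=0|1=1 G3=1(const) G4=NOT G3=NOT 1=0 -> 11110
Cycle of length 2 starting at step 2 -> no fixed point

Answer: cycle 2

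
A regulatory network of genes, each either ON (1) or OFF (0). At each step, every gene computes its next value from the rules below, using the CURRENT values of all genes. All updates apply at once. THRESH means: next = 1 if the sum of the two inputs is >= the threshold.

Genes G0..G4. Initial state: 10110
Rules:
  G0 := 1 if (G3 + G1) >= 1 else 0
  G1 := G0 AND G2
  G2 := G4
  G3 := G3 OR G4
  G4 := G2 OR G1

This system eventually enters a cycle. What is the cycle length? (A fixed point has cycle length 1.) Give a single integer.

Step 0: 10110
Step 1: G0=(1+0>=1)=1 G1=G0&G2=1&1=1 G2=G4=0 G3=G3|G4=1|0=1 G4=G2|G1=1|0=1 -> 11011
Step 2: G0=(1+1>=1)=1 G1=G0&G2=1&0=0 G2=G4=1 G3=G3|G4=1|1=1 G4=G2|G1=0|1=1 -> 10111
Step 3: G0=(1+0>=1)=1 G1=G0&G2=1&1=1 G2=G4=1 G3=G3|G4=1|1=1 G4=G2|G1=1|0=1 -> 11111
Step 4: G0=(1+1>=1)=1 G1=G0&G2=1&1=1 G2=G4=1 G3=G3|G4=1|1=1 G4=G2|G1=1|1=1 -> 11111
State from step 4 equals state from step 3 -> cycle length 1

Answer: 1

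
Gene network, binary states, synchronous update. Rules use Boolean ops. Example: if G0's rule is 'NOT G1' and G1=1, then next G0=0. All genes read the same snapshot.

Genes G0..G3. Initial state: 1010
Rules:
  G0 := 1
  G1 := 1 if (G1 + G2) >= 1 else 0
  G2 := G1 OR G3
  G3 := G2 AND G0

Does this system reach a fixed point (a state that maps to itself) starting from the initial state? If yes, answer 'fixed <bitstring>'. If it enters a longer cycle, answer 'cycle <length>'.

Answer: fixed 1111

Derivation:
Step 0: 1010
Step 1: G0=1(const) G1=(0+1>=1)=1 G2=G1|G3=0|0=0 G3=G2&G0=1&1=1 -> 1101
Step 2: G0=1(const) G1=(1+0>=1)=1 G2=G1|G3=1|1=1 G3=G2&G0=0&1=0 -> 1110
Step 3: G0=1(const) G1=(1+1>=1)=1 G2=G1|G3=1|0=1 G3=G2&G0=1&1=1 -> 1111
Step 4: G0=1(const) G1=(1+1>=1)=1 G2=G1|G3=1|1=1 G3=G2&G0=1&1=1 -> 1111
Fixed point reached at step 3: 1111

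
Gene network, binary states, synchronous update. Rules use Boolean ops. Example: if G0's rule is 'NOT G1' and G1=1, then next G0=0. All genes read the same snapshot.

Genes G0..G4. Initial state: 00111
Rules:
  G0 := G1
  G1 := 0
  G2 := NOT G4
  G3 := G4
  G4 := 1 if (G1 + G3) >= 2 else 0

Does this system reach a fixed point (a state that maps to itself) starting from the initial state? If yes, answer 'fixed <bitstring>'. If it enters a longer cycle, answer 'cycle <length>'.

Step 0: 00111
Step 1: G0=G1=0 G1=0(const) G2=NOT G4=NOT 1=0 G3=G4=1 G4=(0+1>=2)=0 -> 00010
Step 2: G0=G1=0 G1=0(const) G2=NOT G4=NOT 0=1 G3=G4=0 G4=(0+1>=2)=0 -> 00100
Step 3: G0=G1=0 G1=0(const) G2=NOT G4=NOT 0=1 G3=G4=0 G4=(0+0>=2)=0 -> 00100
Fixed point reached at step 2: 00100

Answer: fixed 00100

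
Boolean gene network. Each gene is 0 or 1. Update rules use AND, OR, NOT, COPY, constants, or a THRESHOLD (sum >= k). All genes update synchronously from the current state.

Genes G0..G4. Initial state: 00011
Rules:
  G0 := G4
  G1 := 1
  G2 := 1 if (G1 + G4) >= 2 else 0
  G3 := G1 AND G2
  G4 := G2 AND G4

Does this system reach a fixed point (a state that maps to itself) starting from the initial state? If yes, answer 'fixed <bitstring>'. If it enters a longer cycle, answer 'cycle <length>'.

Step 0: 00011
Step 1: G0=G4=1 G1=1(const) G2=(0+1>=2)=0 G3=G1&G2=0&0=0 G4=G2&G4=0&1=0 -> 11000
Step 2: G0=G4=0 G1=1(const) G2=(1+0>=2)=0 G3=G1&G2=1&0=0 G4=G2&G4=0&0=0 -> 01000
Step 3: G0=G4=0 G1=1(const) G2=(1+0>=2)=0 G3=G1&G2=1&0=0 G4=G2&G4=0&0=0 -> 01000
Fixed point reached at step 2: 01000

Answer: fixed 01000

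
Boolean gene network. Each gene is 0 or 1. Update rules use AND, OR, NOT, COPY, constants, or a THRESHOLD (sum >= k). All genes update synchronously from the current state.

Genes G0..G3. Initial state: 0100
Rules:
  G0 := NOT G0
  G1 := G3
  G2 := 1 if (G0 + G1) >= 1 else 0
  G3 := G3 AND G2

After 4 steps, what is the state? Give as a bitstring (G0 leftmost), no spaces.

Step 1: G0=NOT G0=NOT 0=1 G1=G3=0 G2=(0+1>=1)=1 G3=G3&G2=0&0=0 -> 1010
Step 2: G0=NOT G0=NOT 1=0 G1=G3=0 G2=(1+0>=1)=1 G3=G3&G2=0&1=0 -> 0010
Step 3: G0=NOT G0=NOT 0=1 G1=G3=0 G2=(0+0>=1)=0 G3=G3&G2=0&1=0 -> 1000
Step 4: G0=NOT G0=NOT 1=0 G1=G3=0 G2=(1+0>=1)=1 G3=G3&G2=0&0=0 -> 0010

0010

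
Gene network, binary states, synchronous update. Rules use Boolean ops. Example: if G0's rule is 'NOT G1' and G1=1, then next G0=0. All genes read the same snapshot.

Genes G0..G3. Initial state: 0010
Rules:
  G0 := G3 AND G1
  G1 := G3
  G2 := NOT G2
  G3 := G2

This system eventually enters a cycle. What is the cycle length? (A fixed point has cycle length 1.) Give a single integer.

Answer: 2

Derivation:
Step 0: 0010
Step 1: G0=G3&G1=0&0=0 G1=G3=0 G2=NOT G2=NOT 1=0 G3=G2=1 -> 0001
Step 2: G0=G3&G1=1&0=0 G1=G3=1 G2=NOT G2=NOT 0=1 G3=G2=0 -> 0110
Step 3: G0=G3&G1=0&1=0 G1=G3=0 G2=NOT G2=NOT 1=0 G3=G2=1 -> 0001
State from step 3 equals state from step 1 -> cycle length 2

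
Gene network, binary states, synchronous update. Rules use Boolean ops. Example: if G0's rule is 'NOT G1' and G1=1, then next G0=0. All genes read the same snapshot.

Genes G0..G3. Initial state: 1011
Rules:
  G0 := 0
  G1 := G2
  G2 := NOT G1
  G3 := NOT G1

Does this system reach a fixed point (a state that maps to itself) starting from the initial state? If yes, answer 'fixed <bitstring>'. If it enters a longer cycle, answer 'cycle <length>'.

Step 0: 1011
Step 1: G0=0(const) G1=G2=1 G2=NOT G1=NOT 0=1 G3=NOT G1=NOT 0=1 -> 0111
Step 2: G0=0(const) G1=G2=1 G2=NOT G1=NOT 1=0 G3=NOT G1=NOT 1=0 -> 0100
Step 3: G0=0(const) G1=G2=0 G2=NOT G1=NOT 1=0 G3=NOT G1=NOT 1=0 -> 0000
Step 4: G0=0(const) G1=G2=0 G2=NOT G1=NOT 0=1 G3=NOT G1=NOT 0=1 -> 0011
Step 5: G0=0(const) G1=G2=1 G2=NOT G1=NOT 0=1 G3=NOT G1=NOT 0=1 -> 0111
Cycle of length 4 starting at step 1 -> no fixed point

Answer: cycle 4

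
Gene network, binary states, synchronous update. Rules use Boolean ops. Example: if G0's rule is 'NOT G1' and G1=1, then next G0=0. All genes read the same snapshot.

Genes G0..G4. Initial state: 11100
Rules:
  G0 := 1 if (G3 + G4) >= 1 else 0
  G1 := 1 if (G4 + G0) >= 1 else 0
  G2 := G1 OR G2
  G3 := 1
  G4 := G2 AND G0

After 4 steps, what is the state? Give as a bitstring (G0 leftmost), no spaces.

Step 1: G0=(0+0>=1)=0 G1=(0+1>=1)=1 G2=G1|G2=1|1=1 G3=1(const) G4=G2&G0=1&1=1 -> 01111
Step 2: G0=(1+1>=1)=1 G1=(1+0>=1)=1 G2=G1|G2=1|1=1 G3=1(const) G4=G2&G0=1&0=0 -> 11110
Step 3: G0=(1+0>=1)=1 G1=(0+1>=1)=1 G2=G1|G2=1|1=1 G3=1(const) G4=G2&G0=1&1=1 -> 11111
Step 4: G0=(1+1>=1)=1 G1=(1+1>=1)=1 G2=G1|G2=1|1=1 G3=1(const) G4=G2&G0=1&1=1 -> 11111

11111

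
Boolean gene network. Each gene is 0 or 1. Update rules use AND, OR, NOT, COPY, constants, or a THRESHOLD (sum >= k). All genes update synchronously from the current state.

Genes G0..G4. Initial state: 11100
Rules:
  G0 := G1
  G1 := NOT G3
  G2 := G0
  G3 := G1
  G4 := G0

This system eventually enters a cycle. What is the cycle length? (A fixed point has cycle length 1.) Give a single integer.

Step 0: 11100
Step 1: G0=G1=1 G1=NOT G3=NOT 0=1 G2=G0=1 G3=G1=1 G4=G0=1 -> 11111
Step 2: G0=G1=1 G1=NOT G3=NOT 1=0 G2=G0=1 G3=G1=1 G4=G0=1 -> 10111
Step 3: G0=G1=0 G1=NOT G3=NOT 1=0 G2=G0=1 G3=G1=0 G4=G0=1 -> 00101
Step 4: G0=G1=0 G1=NOT G3=NOT 0=1 G2=G0=0 G3=G1=0 G4=G0=0 -> 01000
Step 5: G0=G1=1 G1=NOT G3=NOT 0=1 G2=G0=0 G3=G1=1 G4=G0=0 -> 11010
Step 6: G0=G1=1 G1=NOT G3=NOT 1=0 G2=G0=1 G3=G1=1 G4=G0=1 -> 10111
State from step 6 equals state from step 2 -> cycle length 4

Answer: 4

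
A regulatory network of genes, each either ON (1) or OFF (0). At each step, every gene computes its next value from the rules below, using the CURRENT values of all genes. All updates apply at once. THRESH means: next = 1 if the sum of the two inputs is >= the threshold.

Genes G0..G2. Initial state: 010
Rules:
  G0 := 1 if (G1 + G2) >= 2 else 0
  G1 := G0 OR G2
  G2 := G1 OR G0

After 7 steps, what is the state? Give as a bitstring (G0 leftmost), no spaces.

Step 1: G0=(1+0>=2)=0 G1=G0|G2=0|0=0 G2=G1|G0=1|0=1 -> 001
Step 2: G0=(0+1>=2)=0 G1=G0|G2=0|1=1 G2=G1|G0=0|0=0 -> 010
Step 3: G0=(1+0>=2)=0 G1=G0|G2=0|0=0 G2=G1|G0=1|0=1 -> 001
Step 4: G0=(0+1>=2)=0 G1=G0|G2=0|1=1 G2=G1|G0=0|0=0 -> 010
Step 5: G0=(1+0>=2)=0 G1=G0|G2=0|0=0 G2=G1|G0=1|0=1 -> 001
Step 6: G0=(0+1>=2)=0 G1=G0|G2=0|1=1 G2=G1|G0=0|0=0 -> 010
Step 7: G0=(1+0>=2)=0 G1=G0|G2=0|0=0 G2=G1|G0=1|0=1 -> 001

001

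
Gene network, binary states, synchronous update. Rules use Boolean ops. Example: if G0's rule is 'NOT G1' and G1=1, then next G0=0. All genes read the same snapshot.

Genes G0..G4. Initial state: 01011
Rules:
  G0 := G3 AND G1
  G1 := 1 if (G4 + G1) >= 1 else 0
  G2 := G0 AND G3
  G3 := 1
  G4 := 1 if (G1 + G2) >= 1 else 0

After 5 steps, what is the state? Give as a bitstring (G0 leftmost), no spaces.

Step 1: G0=G3&G1=1&1=1 G1=(1+1>=1)=1 G2=G0&G3=0&1=0 G3=1(const) G4=(1+0>=1)=1 -> 11011
Step 2: G0=G3&G1=1&1=1 G1=(1+1>=1)=1 G2=G0&G3=1&1=1 G3=1(const) G4=(1+0>=1)=1 -> 11111
Step 3: G0=G3&G1=1&1=1 G1=(1+1>=1)=1 G2=G0&G3=1&1=1 G3=1(const) G4=(1+1>=1)=1 -> 11111
Step 4: G0=G3&G1=1&1=1 G1=(1+1>=1)=1 G2=G0&G3=1&1=1 G3=1(const) G4=(1+1>=1)=1 -> 11111
Step 5: G0=G3&G1=1&1=1 G1=(1+1>=1)=1 G2=G0&G3=1&1=1 G3=1(const) G4=(1+1>=1)=1 -> 11111

11111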